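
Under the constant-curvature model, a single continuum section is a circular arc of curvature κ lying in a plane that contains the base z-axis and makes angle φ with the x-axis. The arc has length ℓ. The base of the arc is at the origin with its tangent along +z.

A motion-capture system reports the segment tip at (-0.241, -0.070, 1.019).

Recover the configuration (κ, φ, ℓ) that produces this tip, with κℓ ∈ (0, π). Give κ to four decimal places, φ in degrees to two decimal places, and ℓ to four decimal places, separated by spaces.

0.4557 196.20 1.0597

ρ = √(x²+y²) = √(-0.241² + -0.070²) = 0.25096
φ = atan2(y, x) mod 360° = atan2(-0.070, -0.241) = 196.1963°
|p|² = ρ² + z² = 0.25096² + 1.019² = 1.10134
κ = 2ρ / |p|² = 2×0.25096 / 1.10134 = 0.45574
θ = 2·atan2(ρ, z) = 2·atan2(0.25096, 1.019) = 0.48295 rad
ℓ = θ/κ = 0.48295/0.45574 = 1.05972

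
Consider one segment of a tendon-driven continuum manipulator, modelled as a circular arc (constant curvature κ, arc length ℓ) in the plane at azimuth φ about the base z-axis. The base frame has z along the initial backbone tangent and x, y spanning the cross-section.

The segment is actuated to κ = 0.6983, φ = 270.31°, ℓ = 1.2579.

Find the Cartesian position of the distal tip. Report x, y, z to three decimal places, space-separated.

θ = κ·ℓ = 0.6983 × 1.2579 = 0.87839 rad
ρ = (1 − cos θ)/κ = (1 − 0.63839)/0.6983 = 0.51784
z = sin θ / κ = 0.76971/0.6983 = 1.10227
x = ρ cos φ = 0.51784 × cos(270.31°) = 0.00280
y = ρ sin φ = 0.51784 × sin(270.31°) = -0.51784

0.003 -0.518 1.102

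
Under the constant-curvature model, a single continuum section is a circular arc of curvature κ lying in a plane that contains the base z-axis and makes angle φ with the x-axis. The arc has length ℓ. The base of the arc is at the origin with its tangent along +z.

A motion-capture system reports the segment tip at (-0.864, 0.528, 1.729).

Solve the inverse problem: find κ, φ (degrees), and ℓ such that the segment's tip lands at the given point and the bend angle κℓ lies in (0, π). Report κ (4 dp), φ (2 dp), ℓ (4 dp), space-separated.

0.5044 148.57 2.1006

ρ = √(x²+y²) = √(-0.864² + 0.528²) = 1.01256
φ = atan2(y, x) mod 360° = atan2(0.528, -0.864) = 148.5704°
|p|² = ρ² + z² = 1.01256² + 1.729² = 4.01472
κ = 2ρ / |p|² = 2×1.01256 / 4.01472 = 0.50442
θ = 2·atan2(ρ, z) = 2·atan2(1.01256, 1.729) = 1.05958 rad
ℓ = θ/κ = 1.05958/0.50442 = 2.10057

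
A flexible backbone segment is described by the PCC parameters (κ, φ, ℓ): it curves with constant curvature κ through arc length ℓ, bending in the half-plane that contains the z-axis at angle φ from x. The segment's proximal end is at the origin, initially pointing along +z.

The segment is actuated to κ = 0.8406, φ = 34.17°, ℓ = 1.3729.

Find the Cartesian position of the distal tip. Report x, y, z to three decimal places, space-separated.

θ = κ·ℓ = 0.8406 × 1.3729 = 1.15406 rad
ρ = (1 − cos θ)/κ = (1 − 0.40478)/0.8406 = 0.70809
z = sin θ / κ = 0.91441/0.8406 = 1.08781
x = ρ cos φ = 0.70809 × cos(34.17°) = 0.58586
y = ρ sin φ = 0.70809 × sin(34.17°) = 0.39770

0.586 0.398 1.088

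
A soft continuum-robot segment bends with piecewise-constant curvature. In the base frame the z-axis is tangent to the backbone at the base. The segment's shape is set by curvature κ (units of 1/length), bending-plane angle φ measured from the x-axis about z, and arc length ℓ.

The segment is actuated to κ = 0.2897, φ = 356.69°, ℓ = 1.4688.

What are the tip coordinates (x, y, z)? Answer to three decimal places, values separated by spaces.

0.307 -0.018 1.425

θ = κ·ℓ = 0.2897 × 1.4688 = 0.42551 rad
ρ = (1 − cos θ)/κ = (1 − 0.91083)/0.2897 = 0.30781
z = sin θ / κ = 0.41279/0.2897 = 1.42488
x = ρ cos φ = 0.30781 × cos(356.69°) = 0.30730
y = ρ sin φ = 0.30781 × sin(356.69°) = -0.01777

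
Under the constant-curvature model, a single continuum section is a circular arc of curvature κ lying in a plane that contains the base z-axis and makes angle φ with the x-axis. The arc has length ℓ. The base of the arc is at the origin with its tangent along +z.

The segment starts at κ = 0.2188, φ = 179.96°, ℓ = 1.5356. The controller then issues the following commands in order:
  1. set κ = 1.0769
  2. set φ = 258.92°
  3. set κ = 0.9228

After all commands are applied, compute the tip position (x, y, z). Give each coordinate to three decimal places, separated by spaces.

initial: κ=0.2188, φ=179.96°, ℓ=1.5356
cmd 1: set κ=1.0769 → (κ,φ,ℓ)=(1.0769,179.96°,1.5356) → tip=(-1.0055,0.0007,0.9254)
cmd 2: set φ=258.92° → (κ,φ,ℓ)=(1.0769,258.92°,1.5356) → tip=(-0.1932,-0.9867,0.9254)
cmd 3: set κ=0.9228 → (κ,φ,ℓ)=(0.9228,258.92°,1.5356) → tip=(-0.1764,-0.9006,1.0709)

-0.176 -0.901 1.071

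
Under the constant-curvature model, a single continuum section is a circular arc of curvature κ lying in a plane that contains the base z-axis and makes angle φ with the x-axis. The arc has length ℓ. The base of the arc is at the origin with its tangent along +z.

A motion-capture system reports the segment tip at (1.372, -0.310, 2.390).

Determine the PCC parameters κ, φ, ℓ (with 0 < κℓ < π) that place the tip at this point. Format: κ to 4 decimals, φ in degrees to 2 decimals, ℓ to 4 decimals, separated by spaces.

ρ = √(x²+y²) = √(1.372² + -0.310²) = 1.40659
φ = atan2(y, x) mod 360° = atan2(-0.310, 1.372) = 347.2680°
|p|² = ρ² + z² = 1.40659² + 2.390² = 7.69058
κ = 2ρ / |p|² = 2×1.40659 / 7.69058 = 0.36579
θ = 2·atan2(ρ, z) = 2·atan2(1.40659, 2.390) = 1.06389 rad
ℓ = θ/κ = 1.06389/0.36579 = 2.90843

0.3658 347.27 2.9084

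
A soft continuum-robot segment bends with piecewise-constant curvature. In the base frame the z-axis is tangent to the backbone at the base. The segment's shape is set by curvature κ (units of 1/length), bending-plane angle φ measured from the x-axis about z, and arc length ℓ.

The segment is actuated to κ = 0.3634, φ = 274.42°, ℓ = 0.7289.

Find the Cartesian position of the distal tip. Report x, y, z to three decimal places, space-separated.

0.007 -0.096 0.720

θ = κ·ℓ = 0.3634 × 0.7289 = 0.26488 rad
ρ = (1 − cos θ)/κ = (1 − 0.96512)/0.3634 = 0.09597
z = sin θ / κ = 0.26180/0.3634 = 0.72041
x = ρ cos φ = 0.09597 × cos(274.42°) = 0.00740
y = ρ sin φ = 0.09597 × sin(274.42°) = -0.09569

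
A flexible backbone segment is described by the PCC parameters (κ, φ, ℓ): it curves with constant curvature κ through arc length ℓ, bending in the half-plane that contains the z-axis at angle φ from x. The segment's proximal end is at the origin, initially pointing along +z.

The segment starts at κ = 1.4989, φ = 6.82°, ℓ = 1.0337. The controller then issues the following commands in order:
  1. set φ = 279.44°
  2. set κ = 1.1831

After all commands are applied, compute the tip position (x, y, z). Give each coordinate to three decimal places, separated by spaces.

initial: κ=1.4989, φ=6.82°, ℓ=1.0337
cmd 1: set φ=279.44° → (κ,φ,ℓ)=(1.4989,279.44°,1.0337) → tip=(0.1071,-0.6440,0.6670)
cmd 2: set κ=1.1831 → (κ,φ,ℓ)=(1.1831,279.44°,1.0337) → tip=(0.0914,-0.5496,0.7946)

0.091 -0.550 0.795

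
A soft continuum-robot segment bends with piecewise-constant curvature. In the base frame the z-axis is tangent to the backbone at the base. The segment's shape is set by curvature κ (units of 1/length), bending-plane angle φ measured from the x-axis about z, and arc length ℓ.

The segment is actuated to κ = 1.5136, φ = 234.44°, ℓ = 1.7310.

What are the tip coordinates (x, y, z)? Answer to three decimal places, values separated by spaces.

θ = κ·ℓ = 1.5136 × 1.7310 = 2.62004 rad
ρ = (1 − cos θ)/κ = (1 − -0.86705)/1.5136 = 1.23351
z = sin θ / κ = 0.49823/1.5136 = 0.32917
x = ρ cos φ = 1.23351 × cos(234.44°) = -0.71736
y = ρ sin φ = 1.23351 × sin(234.44°) = -1.00347

-0.717 -1.003 0.329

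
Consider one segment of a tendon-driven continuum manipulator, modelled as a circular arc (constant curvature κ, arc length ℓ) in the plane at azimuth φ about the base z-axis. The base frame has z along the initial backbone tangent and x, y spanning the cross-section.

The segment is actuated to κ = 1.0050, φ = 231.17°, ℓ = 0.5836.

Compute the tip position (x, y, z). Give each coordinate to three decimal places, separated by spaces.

-0.104 -0.130 0.551

θ = κ·ℓ = 1.0050 × 0.5836 = 0.58652 rad
ρ = (1 − cos θ)/κ = (1 − 0.83287)/1.0050 = 0.16630
z = sin θ / κ = 0.55346/1.0050 = 0.55071
x = ρ cos φ = 0.16630 × cos(231.17°) = -0.10427
y = ρ sin φ = 0.16630 × sin(231.17°) = -0.12955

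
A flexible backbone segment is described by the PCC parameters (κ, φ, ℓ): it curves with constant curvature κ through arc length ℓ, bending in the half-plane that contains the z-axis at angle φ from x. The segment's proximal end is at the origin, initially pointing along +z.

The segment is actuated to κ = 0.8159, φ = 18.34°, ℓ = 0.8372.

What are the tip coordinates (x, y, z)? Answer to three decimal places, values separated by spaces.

θ = κ·ℓ = 0.8159 × 0.8372 = 0.68307 rad
ρ = (1 − cos θ)/κ = (1 − 0.77564)/0.8159 = 0.27499
z = sin θ / κ = 0.63118/0.8159 = 0.77360
x = ρ cos φ = 0.27499 × cos(18.34°) = 0.26102
y = ρ sin φ = 0.27499 × sin(18.34°) = 0.08653

0.261 0.087 0.774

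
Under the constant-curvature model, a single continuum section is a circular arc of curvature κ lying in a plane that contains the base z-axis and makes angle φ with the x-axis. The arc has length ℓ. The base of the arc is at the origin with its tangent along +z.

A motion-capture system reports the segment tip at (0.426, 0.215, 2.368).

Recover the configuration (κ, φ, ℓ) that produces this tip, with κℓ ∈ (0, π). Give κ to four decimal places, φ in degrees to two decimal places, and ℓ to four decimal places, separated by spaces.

0.1636 26.78 2.4316

ρ = √(x²+y²) = √(0.426² + 0.215²) = 0.47718
φ = atan2(y, x) mod 360° = atan2(0.215, 0.426) = 26.7798°
|p|² = ρ² + z² = 0.47718² + 2.368² = 5.83512
κ = 2ρ / |p|² = 2×0.47718 / 5.83512 = 0.16355
θ = 2·atan2(ρ, z) = 2·atan2(0.47718, 2.368) = 0.39770 rad
ℓ = θ/κ = 0.39770/0.16355 = 2.43159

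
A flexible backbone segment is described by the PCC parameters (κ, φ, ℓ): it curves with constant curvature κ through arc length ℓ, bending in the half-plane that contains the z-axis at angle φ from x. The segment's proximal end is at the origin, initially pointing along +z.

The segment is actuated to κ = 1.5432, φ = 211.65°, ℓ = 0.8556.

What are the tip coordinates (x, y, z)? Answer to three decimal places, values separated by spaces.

θ = κ·ℓ = 1.5432 × 0.8556 = 1.32036 rad
ρ = (1 − cos θ)/κ = (1 − 0.24782)/1.5432 = 0.48741
z = sin θ / κ = 0.96880/1.5432 = 0.62779
x = ρ cos φ = 0.48741 × cos(211.65°) = -0.41492
y = ρ sin φ = 0.48741 × sin(211.65°) = -0.25576

-0.415 -0.256 0.628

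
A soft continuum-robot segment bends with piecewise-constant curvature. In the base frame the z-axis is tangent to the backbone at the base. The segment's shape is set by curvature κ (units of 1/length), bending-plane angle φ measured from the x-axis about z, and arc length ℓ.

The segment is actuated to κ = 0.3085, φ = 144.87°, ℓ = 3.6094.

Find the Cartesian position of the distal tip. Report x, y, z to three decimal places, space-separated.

θ = κ·ℓ = 0.3085 × 3.6094 = 1.11350 rad
ρ = (1 − cos θ)/κ = (1 − 0.44152)/0.3085 = 1.81030
z = sin θ / κ = 0.89725/0.3085 = 2.90843
x = ρ cos φ = 1.81030 × cos(144.87°) = -1.48055
y = ρ sin φ = 1.81030 × sin(144.87°) = 1.04170

-1.481 1.042 2.908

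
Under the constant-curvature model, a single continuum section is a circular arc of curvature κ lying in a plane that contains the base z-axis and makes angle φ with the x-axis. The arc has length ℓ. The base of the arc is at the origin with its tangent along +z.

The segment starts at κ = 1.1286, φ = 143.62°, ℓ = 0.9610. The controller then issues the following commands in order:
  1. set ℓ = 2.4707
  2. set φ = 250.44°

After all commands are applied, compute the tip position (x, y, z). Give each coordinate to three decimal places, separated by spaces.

initial: κ=1.1286, φ=143.62°, ℓ=0.9610
cmd 1: set ℓ=2.4707 → (κ,φ,ℓ)=(1.1286,143.62°,2.4707) → tip=(-1.3827,1.0187,0.3065)
cmd 2: set φ=250.44° → (κ,φ,ℓ)=(1.1286,250.44°,2.4707) → tip=(-0.5750,-1.6183,0.3065)

-0.575 -1.618 0.306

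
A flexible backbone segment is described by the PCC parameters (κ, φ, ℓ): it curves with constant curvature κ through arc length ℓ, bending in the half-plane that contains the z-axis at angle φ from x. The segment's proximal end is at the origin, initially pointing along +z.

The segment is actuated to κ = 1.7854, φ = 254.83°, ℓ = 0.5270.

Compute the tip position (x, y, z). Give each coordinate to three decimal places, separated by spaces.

-0.060 -0.222 0.453

θ = κ·ℓ = 1.7854 × 0.5270 = 0.94091 rad
ρ = (1 − cos θ)/κ = (1 − 0.58906)/1.7854 = 0.23017
z = sin θ / κ = 0.80809/1.7854 = 0.45261
x = ρ cos φ = 0.23017 × cos(254.83°) = -0.06023
y = ρ sin φ = 0.23017 × sin(254.83°) = -0.22215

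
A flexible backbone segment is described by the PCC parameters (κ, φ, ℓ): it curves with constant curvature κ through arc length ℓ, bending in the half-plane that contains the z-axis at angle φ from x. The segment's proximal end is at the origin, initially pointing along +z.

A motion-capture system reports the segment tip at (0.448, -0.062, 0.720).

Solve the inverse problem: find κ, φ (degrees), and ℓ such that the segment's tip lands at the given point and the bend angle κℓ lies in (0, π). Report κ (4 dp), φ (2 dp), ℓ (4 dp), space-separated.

1.2512 352.12 0.8965

ρ = √(x²+y²) = √(0.448² + -0.062²) = 0.45227
φ = atan2(y, x) mod 360° = atan2(-0.062, 0.448) = 352.1207°
|p|² = ρ² + z² = 0.45227² + 0.720² = 0.72295
κ = 2ρ / |p|² = 2×0.45227 / 0.72295 = 1.25118
θ = 2·atan2(ρ, z) = 2·atan2(0.45227, 0.720) = 1.12173 rad
ℓ = θ/κ = 1.12173/1.25118 = 0.89653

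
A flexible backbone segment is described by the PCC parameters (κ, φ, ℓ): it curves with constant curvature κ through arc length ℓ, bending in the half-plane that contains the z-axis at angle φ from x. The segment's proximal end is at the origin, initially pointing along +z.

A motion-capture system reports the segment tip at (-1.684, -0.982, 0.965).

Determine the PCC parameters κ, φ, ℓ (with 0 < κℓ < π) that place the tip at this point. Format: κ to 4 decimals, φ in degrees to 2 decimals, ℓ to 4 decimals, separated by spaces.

ρ = √(x²+y²) = √(-1.684² + -0.982²) = 1.94941
φ = atan2(y, x) mod 360° = atan2(-0.982, -1.684) = 210.2480°
|p|² = ρ² + z² = 1.94941² + 0.965² = 4.73141
κ = 2ρ / |p|² = 2×1.94941 / 4.73141 = 0.82403
θ = 2·atan2(ρ, z) = 2·atan2(1.94941, 0.965) = 2.22228 rad
ℓ = θ/κ = 2.22228/0.82403 = 2.69685

0.8240 210.25 2.6968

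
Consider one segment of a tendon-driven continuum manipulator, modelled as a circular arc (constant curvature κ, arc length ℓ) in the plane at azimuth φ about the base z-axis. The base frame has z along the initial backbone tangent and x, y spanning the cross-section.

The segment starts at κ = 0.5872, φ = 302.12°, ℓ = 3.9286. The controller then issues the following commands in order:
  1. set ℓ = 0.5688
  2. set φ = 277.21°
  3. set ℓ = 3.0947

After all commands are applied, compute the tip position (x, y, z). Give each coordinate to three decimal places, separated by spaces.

0.266 -2.102 1.652

initial: κ=0.5872, φ=302.12°, ℓ=3.9286
cmd 1: set ℓ=0.5688 → (κ,φ,ℓ)=(0.5872,302.12°,0.5688) → tip=(0.0500,-0.0797,0.5583)
cmd 2: set φ=277.21° → (κ,φ,ℓ)=(0.5872,277.21°,0.5688) → tip=(0.0118,-0.0934,0.5583)
cmd 3: set ℓ=3.0947 → (κ,φ,ℓ)=(0.5872,277.21°,3.0947) → tip=(0.2659,-2.1017,1.6516)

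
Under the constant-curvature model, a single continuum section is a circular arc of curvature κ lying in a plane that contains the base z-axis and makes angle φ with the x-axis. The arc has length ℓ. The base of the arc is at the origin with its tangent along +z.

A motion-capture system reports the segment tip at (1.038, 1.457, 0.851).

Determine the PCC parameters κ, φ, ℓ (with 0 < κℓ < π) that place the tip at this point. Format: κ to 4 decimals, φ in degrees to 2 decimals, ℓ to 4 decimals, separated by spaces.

0.9117 54.53 2.4719

ρ = √(x²+y²) = √(1.038² + 1.457²) = 1.78894
φ = atan2(y, x) mod 360° = atan2(1.457, 1.038) = 54.5331°
|p|² = ρ² + z² = 1.78894² + 0.851² = 3.92449
κ = 2ρ / |p|² = 2×1.78894 / 3.92449 = 0.91168
θ = 2·atan2(ρ, z) = 2·atan2(1.78894, 0.851) = 2.25355 rad
ℓ = θ/κ = 2.25355/0.91168 = 2.47187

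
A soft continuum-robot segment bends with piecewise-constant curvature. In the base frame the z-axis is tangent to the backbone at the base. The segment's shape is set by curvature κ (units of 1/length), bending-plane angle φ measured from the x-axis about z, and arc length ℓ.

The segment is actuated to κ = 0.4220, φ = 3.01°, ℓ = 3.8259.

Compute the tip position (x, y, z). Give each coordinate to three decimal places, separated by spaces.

2.470 0.130 2.367

θ = κ·ℓ = 0.4220 × 3.8259 = 1.61453 rad
ρ = (1 − cos θ)/κ = (1 − -0.04372)/0.4220 = 2.47327
z = sin θ / κ = 0.99904/0.4220 = 2.36740
x = ρ cos φ = 2.47327 × cos(3.01°) = 2.46986
y = ρ sin φ = 2.47327 × sin(3.01°) = 0.12987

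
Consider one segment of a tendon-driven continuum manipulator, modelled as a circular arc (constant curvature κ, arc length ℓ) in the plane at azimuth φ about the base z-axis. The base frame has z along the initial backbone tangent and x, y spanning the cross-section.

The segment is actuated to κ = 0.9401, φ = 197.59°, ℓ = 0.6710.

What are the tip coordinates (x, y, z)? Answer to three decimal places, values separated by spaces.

θ = κ·ℓ = 0.9401 × 0.6710 = 0.63081 rad
ρ = (1 − cos θ)/κ = (1 − 0.80755)/0.9401 = 0.20471
z = sin θ / κ = 0.58980/0.9401 = 0.62738
x = ρ cos φ = 0.20471 × cos(197.59°) = -0.19514
y = ρ sin φ = 0.20471 × sin(197.59°) = -0.06186

-0.195 -0.062 0.627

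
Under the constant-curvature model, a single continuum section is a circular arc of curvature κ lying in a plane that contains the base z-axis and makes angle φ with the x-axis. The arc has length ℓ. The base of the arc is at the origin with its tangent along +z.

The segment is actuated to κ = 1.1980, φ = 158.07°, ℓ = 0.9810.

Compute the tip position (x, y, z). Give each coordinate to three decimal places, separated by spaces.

θ = κ·ℓ = 1.1980 × 0.9810 = 1.17524 rad
ρ = (1 − cos θ)/κ = (1 − 0.38532)/1.1980 = 0.51309
z = sin θ / κ = 0.92278/1.1980 = 0.77027
x = ρ cos φ = 0.51309 × cos(158.07°) = -0.47596
y = ρ sin φ = 0.51309 × sin(158.07°) = 0.19162

-0.476 0.192 0.770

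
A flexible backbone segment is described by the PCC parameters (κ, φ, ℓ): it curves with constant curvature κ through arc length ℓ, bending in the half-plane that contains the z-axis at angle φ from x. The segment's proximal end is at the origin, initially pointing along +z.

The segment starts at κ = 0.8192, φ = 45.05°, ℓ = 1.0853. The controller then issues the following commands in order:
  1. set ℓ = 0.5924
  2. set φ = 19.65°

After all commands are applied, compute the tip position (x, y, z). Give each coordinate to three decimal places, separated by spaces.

0.133 0.047 0.569

initial: κ=0.8192, φ=45.05°, ℓ=1.0853
cmd 1: set ℓ=0.5924 → (κ,φ,ℓ)=(0.8192,45.05°,0.5924) → tip=(0.0996,0.0998,0.5694)
cmd 2: set φ=19.65° → (κ,φ,ℓ)=(0.8192,19.65°,0.5924) → tip=(0.1327,0.0474,0.5694)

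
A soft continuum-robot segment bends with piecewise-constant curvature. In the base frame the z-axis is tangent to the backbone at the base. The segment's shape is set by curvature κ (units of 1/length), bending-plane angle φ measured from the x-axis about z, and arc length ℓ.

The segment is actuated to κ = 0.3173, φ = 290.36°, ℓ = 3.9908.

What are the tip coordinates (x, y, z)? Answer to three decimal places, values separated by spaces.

0.768 -2.069 3.007

θ = κ·ℓ = 0.3173 × 3.9908 = 1.26628 rad
ρ = (1 − cos θ)/κ = (1 − 0.29983)/0.3173 = 2.20665
z = sin θ / κ = 0.95399/0.3173 = 3.00659
x = ρ cos φ = 2.20665 × cos(290.36°) = 0.76773
y = ρ sin φ = 2.20665 × sin(290.36°) = -2.06879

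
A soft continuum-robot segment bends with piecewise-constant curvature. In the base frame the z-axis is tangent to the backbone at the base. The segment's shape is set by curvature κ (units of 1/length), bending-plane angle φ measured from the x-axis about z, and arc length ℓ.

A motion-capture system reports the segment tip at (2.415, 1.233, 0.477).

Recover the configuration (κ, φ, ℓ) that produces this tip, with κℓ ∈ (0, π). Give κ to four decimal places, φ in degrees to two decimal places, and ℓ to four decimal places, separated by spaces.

0.7154 27.05 3.9043

ρ = √(x²+y²) = √(2.415² + 1.233²) = 2.71155
φ = atan2(y, x) mod 360° = atan2(1.233, 2.415) = 27.0470°
|p|² = ρ² + z² = 2.71155² + 0.477² = 7.58004
κ = 2ρ / |p|² = 2×2.71155 / 7.58004 = 0.71545
θ = 2·atan2(ρ, z) = 2·atan2(2.71155, 0.477) = 2.79333 rad
ℓ = θ/κ = 2.79333/0.71545 = 3.90432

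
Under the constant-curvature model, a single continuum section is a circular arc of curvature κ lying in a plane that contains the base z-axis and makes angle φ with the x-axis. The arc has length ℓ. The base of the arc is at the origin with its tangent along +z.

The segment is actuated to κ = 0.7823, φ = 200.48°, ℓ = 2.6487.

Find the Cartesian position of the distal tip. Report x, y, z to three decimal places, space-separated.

θ = κ·ℓ = 0.7823 × 2.6487 = 2.07208 rad
ρ = (1 − cos θ)/κ = (1 − -0.48055)/0.7823 = 1.89256
z = sin θ / κ = 0.87697/0.7823 = 1.12101
x = ρ cos φ = 1.89256 × cos(200.48°) = -1.77294
y = ρ sin φ = 1.89256 × sin(200.48°) = -0.66217

-1.773 -0.662 1.121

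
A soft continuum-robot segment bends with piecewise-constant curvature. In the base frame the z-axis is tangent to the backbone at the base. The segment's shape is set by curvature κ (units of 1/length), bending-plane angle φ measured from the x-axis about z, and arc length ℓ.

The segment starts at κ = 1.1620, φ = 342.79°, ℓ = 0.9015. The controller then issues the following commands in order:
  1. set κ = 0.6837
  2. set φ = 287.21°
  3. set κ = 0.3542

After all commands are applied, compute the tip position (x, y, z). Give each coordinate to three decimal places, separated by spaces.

initial: κ=1.1620, φ=342.79°, ℓ=0.9015
cmd 1: set κ=0.6837 → (κ,φ,ℓ)=(0.6837,342.79°,0.9015) → tip=(0.2571,-0.0796,0.8455)
cmd 2: set φ=287.21° → (κ,φ,ℓ)=(0.6837,287.21°,0.9015) → tip=(0.0796,-0.2571,0.8455)
cmd 3: set κ=0.3542 → (κ,φ,ℓ)=(0.3542,287.21°,0.9015) → tip=(0.0422,-0.1363,0.8863)

0.042 -0.136 0.886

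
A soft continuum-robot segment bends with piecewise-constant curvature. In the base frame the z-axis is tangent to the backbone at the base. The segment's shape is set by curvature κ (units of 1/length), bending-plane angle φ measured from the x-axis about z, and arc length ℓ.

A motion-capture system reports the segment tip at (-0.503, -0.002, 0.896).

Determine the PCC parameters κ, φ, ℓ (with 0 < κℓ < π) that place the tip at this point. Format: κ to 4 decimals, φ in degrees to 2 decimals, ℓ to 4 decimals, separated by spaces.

ρ = √(x²+y²) = √(-0.503² + -0.002²) = 0.50300
φ = atan2(y, x) mod 360° = atan2(-0.002, -0.503) = 180.2278°
|p|² = ρ² + z² = 0.50300² + 0.896² = 1.05583
κ = 2ρ / |p|² = 2×0.50300 / 1.05583 = 0.95281
θ = 2·atan2(ρ, z) = 2·atan2(0.50300, 0.896) = 1.02309 rad
ℓ = θ/κ = 1.02309/0.95281 = 1.07376

0.9528 180.23 1.0738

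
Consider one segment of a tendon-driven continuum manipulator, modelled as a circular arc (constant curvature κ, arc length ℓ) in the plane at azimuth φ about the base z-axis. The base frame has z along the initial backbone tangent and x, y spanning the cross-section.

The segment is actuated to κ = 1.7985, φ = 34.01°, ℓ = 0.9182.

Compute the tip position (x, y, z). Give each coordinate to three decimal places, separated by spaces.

0.498 0.336 0.554

θ = κ·ℓ = 1.7985 × 0.9182 = 1.65138 rad
ρ = (1 − cos θ)/κ = (1 − -0.08050)/1.7985 = 0.60078
z = sin θ / κ = 0.99675/1.7985 = 0.55421
x = ρ cos φ = 0.60078 × cos(34.01°) = 0.49801
y = ρ sin φ = 0.60078 × sin(34.01°) = 0.33604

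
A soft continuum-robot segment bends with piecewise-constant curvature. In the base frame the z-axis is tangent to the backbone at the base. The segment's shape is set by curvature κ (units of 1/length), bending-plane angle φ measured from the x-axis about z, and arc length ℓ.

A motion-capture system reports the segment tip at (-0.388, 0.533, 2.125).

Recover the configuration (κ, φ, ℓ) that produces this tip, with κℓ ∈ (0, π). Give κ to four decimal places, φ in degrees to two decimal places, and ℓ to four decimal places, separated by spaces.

ρ = √(x²+y²) = √(-0.388² + 0.533²) = 0.65927
φ = atan2(y, x) mod 360° = atan2(0.533, -0.388) = 126.0529°
|p|² = ρ² + z² = 0.65927² + 2.125² = 4.95026
κ = 2ρ / |p|² = 2×0.65927 / 4.95026 = 0.26636
θ = 2·atan2(ρ, z) = 2·atan2(0.65927, 2.125) = 0.60166 rad
ℓ = θ/κ = 0.60166/0.26636 = 2.25883

0.2664 126.05 2.2588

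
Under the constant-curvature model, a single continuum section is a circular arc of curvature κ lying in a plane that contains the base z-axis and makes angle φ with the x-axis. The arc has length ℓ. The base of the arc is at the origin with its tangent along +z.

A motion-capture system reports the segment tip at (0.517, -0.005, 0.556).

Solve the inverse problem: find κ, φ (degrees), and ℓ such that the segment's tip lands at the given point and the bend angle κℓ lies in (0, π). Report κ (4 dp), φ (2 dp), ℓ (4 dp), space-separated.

1.7938 359.45 0.8352

ρ = √(x²+y²) = √(0.517² + -0.005²) = 0.51702
φ = atan2(y, x) mod 360° = atan2(-0.005, 0.517) = 359.4459°
|p|² = ρ² + z² = 0.51702² + 0.556² = 0.57645
κ = 2ρ / |p|² = 2×0.51702 / 0.57645 = 1.79382
θ = 2·atan2(ρ, z) = 2·atan2(0.51702, 0.556) = 1.49818 rad
ℓ = θ/κ = 1.49818/1.79382 = 0.83519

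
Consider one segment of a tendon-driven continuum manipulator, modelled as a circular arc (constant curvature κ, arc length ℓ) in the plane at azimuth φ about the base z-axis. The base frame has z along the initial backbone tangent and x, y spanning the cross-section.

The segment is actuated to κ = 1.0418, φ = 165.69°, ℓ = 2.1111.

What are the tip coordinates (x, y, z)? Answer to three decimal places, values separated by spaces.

-1.477 0.377 0.776

θ = κ·ℓ = 1.0418 × 2.1111 = 2.19934 rad
ρ = (1 − cos θ)/κ = (1 − -0.58797)/1.0418 = 1.52426
z = sin θ / κ = 0.80888/1.0418 = 0.77643
x = ρ cos φ = 1.52426 × cos(165.69°) = -1.47696
y = ρ sin φ = 1.52426 × sin(165.69°) = 0.37675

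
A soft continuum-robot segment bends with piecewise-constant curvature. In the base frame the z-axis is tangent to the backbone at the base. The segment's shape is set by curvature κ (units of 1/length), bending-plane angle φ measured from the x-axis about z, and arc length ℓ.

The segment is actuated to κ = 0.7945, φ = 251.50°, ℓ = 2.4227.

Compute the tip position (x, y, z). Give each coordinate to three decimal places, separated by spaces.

-0.538 -1.607 1.181

θ = κ·ℓ = 0.7945 × 2.4227 = 1.92484 rad
ρ = (1 − cos θ)/κ = (1 − -0.34669)/0.7945 = 1.69501
z = sin θ / κ = 0.93798/0.7945 = 1.18059
x = ρ cos φ = 1.69501 × cos(251.50°) = -0.53784
y = ρ sin φ = 1.69501 × sin(251.50°) = -1.60742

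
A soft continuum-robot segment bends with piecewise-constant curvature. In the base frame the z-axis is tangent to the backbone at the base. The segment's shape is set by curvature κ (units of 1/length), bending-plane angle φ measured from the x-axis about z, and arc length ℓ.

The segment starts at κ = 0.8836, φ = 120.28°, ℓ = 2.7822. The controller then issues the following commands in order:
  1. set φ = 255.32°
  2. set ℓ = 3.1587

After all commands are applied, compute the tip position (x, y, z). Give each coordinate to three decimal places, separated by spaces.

initial: κ=0.8836, φ=120.28°, ℓ=2.7822
cmd 1: set φ=255.32° → (κ,φ,ℓ)=(0.8836,255.32°,2.7822) → tip=(-0.5092,-1.9438,0.7145)
cmd 2: set ℓ=3.1587 → (κ,φ,ℓ)=(0.8836,255.32°,3.1587) → tip=(-0.5562,-2.1230,0.3887)

-0.556 -2.123 0.389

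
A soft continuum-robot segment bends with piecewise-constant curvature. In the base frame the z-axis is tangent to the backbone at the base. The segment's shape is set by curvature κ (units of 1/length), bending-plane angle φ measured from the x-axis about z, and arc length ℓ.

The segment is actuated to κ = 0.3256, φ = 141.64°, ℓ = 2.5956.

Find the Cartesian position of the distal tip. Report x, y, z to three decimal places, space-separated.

θ = κ·ℓ = 0.3256 × 2.5956 = 0.84513 rad
ρ = (1 − cos θ)/κ = (1 − 0.66364)/0.3256 = 1.03306
z = sin θ / κ = 0.74806/0.3256 = 2.29747
x = ρ cos φ = 1.03306 × cos(141.64°) = -0.81005
y = ρ sin φ = 1.03306 × sin(141.64°) = 0.64112

-0.810 0.641 2.297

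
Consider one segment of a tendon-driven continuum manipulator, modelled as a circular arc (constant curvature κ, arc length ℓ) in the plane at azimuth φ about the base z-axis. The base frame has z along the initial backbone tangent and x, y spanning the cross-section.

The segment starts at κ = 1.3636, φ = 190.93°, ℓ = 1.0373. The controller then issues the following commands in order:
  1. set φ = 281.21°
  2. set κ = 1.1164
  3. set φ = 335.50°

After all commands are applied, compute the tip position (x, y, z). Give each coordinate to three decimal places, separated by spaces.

initial: κ=1.3636, φ=190.93°, ℓ=1.0373
cmd 1: set φ=281.21° → (κ,φ,ℓ)=(1.3636,281.21°,1.0373) → tip=(0.1204,-0.6074,0.7244)
cmd 2: set κ=1.1164 → (κ,φ,ℓ)=(1.1164,281.21°,1.0373) → tip=(0.1043,-0.5262,0.8205)
cmd 3: set φ=335.50° → (κ,φ,ℓ)=(1.1164,335.50°,1.0373) → tip=(0.4881,-0.2225,0.8205)

0.488 -0.222 0.821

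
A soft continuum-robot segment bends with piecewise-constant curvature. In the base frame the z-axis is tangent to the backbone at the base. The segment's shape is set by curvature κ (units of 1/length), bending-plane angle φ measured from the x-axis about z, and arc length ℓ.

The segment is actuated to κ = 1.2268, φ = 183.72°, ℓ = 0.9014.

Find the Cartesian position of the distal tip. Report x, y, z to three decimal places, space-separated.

-0.449 -0.029 0.729

θ = κ·ℓ = 1.2268 × 0.9014 = 1.10584 rad
ρ = (1 − cos θ)/κ = (1 − 0.44839)/1.2268 = 0.44964
z = sin θ / κ = 0.89384/1.2268 = 0.72859
x = ρ cos φ = 0.44964 × cos(183.72°) = -0.44869
y = ρ sin φ = 0.44964 × sin(183.72°) = -0.02917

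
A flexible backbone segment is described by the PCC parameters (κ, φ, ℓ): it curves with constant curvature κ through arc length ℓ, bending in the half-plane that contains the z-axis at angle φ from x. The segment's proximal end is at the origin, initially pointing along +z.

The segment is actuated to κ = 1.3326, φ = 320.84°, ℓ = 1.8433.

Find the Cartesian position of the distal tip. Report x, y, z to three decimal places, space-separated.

1.032 -0.841 0.475

θ = κ·ℓ = 1.3326 × 1.8433 = 2.45638 rad
ρ = (1 − cos θ)/κ = (1 − -0.77429)/1.3326 = 1.33145
z = sin θ / κ = 0.63284/1.3326 = 0.47489
x = ρ cos φ = 1.33145 × cos(320.84°) = 1.03238
y = ρ sin φ = 1.33145 × sin(320.84°) = -0.84079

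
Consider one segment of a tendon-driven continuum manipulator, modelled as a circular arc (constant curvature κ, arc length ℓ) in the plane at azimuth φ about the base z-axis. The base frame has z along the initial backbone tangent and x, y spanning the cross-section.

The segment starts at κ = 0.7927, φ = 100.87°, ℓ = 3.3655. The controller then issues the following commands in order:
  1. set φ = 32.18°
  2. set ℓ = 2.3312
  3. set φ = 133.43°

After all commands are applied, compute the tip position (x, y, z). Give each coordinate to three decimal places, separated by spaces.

initial: κ=0.7927, φ=100.87°, ℓ=3.3655
cmd 1: set φ=32.18° → (κ,φ,ℓ)=(0.7927,32.18°,3.3655) → tip=(2.0178,1.2697,0.5755)
cmd 2: set ℓ=2.3312 → (κ,φ,ℓ)=(0.7927,32.18°,2.3312) → tip=(1.3599,0.8557,1.2134)
cmd 3: set φ=133.43° → (κ,φ,ℓ)=(0.7927,133.43°,2.3312) → tip=(-1.1045,1.1668,1.2134)

-1.105 1.167 1.213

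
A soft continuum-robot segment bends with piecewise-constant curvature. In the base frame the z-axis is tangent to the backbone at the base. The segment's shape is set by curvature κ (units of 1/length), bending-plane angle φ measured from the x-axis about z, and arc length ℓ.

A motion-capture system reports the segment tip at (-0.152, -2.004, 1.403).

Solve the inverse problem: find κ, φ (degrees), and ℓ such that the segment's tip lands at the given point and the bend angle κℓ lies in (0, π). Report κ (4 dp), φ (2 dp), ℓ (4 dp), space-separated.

ρ = √(x²+y²) = √(-0.152² + -2.004²) = 2.00976
φ = atan2(y, x) mod 360° = atan2(-2.004, -0.152) = 265.6625°
|p|² = ρ² + z² = 2.00976² + 1.403² = 6.00753
κ = 2ρ / |p|² = 2×2.00976 / 6.00753 = 0.66908
θ = 2·atan2(ρ, z) = 2·atan2(2.00976, 1.403) = 1.92270 rad
ℓ = θ/κ = 1.92270/0.66908 = 2.87365

0.6691 265.66 2.8737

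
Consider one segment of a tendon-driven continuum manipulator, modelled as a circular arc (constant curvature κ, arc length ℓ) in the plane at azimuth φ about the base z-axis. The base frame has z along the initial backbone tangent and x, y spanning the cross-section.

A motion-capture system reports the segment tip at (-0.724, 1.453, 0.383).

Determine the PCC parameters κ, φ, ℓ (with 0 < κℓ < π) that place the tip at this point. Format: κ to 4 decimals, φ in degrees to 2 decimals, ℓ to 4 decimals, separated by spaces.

1.1670 116.49 2.2949

ρ = √(x²+y²) = √(-0.724² + 1.453²) = 1.62339
φ = atan2(y, x) mod 360° = atan2(1.453, -0.724) = 116.4861°
|p|² = ρ² + z² = 1.62339² + 0.383² = 2.78207
κ = 2ρ / |p|² = 2×1.62339 / 2.78207 = 1.16703
θ = 2·atan2(ρ, z) = 2·atan2(1.62339, 0.383) = 2.67821 rad
ℓ = θ/κ = 2.67821/1.16703 = 2.29489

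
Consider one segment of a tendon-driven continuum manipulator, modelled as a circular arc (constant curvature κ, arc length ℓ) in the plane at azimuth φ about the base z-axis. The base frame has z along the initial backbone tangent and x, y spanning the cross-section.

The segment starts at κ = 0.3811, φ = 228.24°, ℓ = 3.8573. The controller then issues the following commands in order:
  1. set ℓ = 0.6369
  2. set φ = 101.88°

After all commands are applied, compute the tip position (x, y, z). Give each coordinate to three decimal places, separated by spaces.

initial: κ=0.3811, φ=228.24°, ℓ=3.8573
cmd 1: set ℓ=0.6369 → (κ,φ,ℓ)=(0.3811,228.24°,0.6369) → tip=(-0.0512,-0.0574,0.6307)
cmd 2: set φ=101.88° → (κ,φ,ℓ)=(0.3811,101.88°,0.6369) → tip=(-0.0158,0.0753,0.6307)

-0.016 0.075 0.631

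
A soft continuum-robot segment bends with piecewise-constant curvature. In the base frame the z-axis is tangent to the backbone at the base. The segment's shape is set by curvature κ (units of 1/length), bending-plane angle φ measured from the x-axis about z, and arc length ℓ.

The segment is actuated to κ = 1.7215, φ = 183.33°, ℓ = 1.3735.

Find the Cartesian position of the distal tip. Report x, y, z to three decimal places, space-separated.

θ = κ·ℓ = 1.7215 × 1.3735 = 2.36448 rad
ρ = (1 − cos θ)/κ = (1 − -0.71294)/1.7215 = 0.99503
z = sin θ / κ = 0.70122/1.7215 = 0.40733
x = ρ cos φ = 0.99503 × cos(183.33°) = -0.99335
y = ρ sin φ = 0.99503 × sin(183.33°) = -0.05780

-0.993 -0.058 0.407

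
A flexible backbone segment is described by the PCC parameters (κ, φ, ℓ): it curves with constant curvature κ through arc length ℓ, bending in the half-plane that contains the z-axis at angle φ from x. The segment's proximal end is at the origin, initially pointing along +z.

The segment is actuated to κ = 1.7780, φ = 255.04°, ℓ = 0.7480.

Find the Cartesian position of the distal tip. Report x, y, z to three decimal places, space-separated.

-0.111 -0.414 0.546

θ = κ·ℓ = 1.7780 × 0.7480 = 1.32994 rad
ρ = (1 − cos θ)/κ = (1 − 0.23853)/1.7780 = 0.42827
z = sin θ / κ = 0.97114/1.7780 = 0.54620
x = ρ cos φ = 0.42827 × cos(255.04°) = -0.11056
y = ρ sin φ = 0.42827 × sin(255.04°) = -0.41376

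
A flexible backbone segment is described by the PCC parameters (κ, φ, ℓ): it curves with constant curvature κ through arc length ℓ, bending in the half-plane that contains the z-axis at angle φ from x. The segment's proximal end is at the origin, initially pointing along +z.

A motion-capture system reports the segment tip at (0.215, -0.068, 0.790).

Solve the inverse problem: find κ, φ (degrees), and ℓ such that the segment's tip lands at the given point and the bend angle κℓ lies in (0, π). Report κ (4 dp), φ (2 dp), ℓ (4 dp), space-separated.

0.6682 342.45 0.8322

ρ = √(x²+y²) = √(0.215² + -0.068²) = 0.22550
φ = atan2(y, x) mod 360° = atan2(-0.068, 0.215) = 342.4489°
|p|² = ρ² + z² = 0.22550² + 0.790² = 0.67495
κ = 2ρ / |p|² = 2×0.22550 / 0.67495 = 0.66819
θ = 2·atan2(ρ, z) = 2·atan2(0.22550, 0.790) = 0.55609 rad
ℓ = θ/κ = 0.55609/0.66819 = 0.83223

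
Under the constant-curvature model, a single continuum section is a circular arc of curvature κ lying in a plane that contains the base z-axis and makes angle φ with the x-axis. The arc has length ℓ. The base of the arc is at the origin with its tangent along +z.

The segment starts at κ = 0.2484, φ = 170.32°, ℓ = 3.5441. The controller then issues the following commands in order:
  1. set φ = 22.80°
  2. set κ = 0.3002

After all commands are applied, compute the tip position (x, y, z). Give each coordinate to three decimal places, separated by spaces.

initial: κ=0.2484, φ=170.32°, ℓ=3.5441
cmd 1: set φ=22.80° → (κ,φ,ℓ)=(0.2484,22.80°,3.5441) → tip=(1.3476,0.5665,3.1037)
cmd 2: set κ=0.3002 → (κ,φ,ℓ)=(0.3002,22.80°,3.5441) → tip=(1.5802,0.6642,2.9123)

1.580 0.664 2.912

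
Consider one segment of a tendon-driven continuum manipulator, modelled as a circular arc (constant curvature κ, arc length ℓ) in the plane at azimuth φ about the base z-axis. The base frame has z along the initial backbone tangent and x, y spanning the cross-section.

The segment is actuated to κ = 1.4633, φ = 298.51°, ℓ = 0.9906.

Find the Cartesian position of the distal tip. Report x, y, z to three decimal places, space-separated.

θ = κ·ℓ = 1.4633 × 0.9906 = 1.44954 rad
ρ = (1 − cos θ)/κ = (1 − 0.12095)/1.4633 = 0.60073
z = sin θ / κ = 0.99266/1.4633 = 0.67837
x = ρ cos φ = 0.60073 × cos(298.51°) = 0.28673
y = ρ sin φ = 0.60073 × sin(298.51°) = -0.52788

0.287 -0.528 0.678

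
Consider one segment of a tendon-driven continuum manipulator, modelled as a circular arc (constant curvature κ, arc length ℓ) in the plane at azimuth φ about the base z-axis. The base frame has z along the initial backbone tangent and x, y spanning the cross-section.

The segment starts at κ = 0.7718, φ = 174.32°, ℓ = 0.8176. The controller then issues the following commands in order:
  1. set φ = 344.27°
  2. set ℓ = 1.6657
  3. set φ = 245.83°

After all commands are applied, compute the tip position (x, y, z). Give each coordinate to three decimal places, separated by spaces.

initial: κ=0.7718, φ=174.32°, ℓ=0.8176
cmd 1: set φ=344.27° → (κ,φ,ℓ)=(0.7718,344.27°,0.8176) → tip=(0.2402,-0.0676,0.7644)
cmd 2: set ℓ=1.6657 → (κ,φ,ℓ)=(0.7718,344.27°,1.6657) → tip=(0.8963,-0.2524,1.2433)
cmd 3: set φ=245.83° → (κ,φ,ℓ)=(0.7718,245.83°,1.6657) → tip=(-0.3812,-0.8495,1.2433)

-0.381 -0.849 1.243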